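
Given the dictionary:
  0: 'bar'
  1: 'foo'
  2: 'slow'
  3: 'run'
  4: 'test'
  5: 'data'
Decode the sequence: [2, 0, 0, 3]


Look up each index in the dictionary:
  2 -> 'slow'
  0 -> 'bar'
  0 -> 'bar'
  3 -> 'run'

Decoded: "slow bar bar run"


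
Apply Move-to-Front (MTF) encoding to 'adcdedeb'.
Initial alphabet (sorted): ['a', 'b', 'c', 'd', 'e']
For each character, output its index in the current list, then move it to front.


MTF encoding:
'a': index 0 in ['a', 'b', 'c', 'd', 'e'] -> ['a', 'b', 'c', 'd', 'e']
'd': index 3 in ['a', 'b', 'c', 'd', 'e'] -> ['d', 'a', 'b', 'c', 'e']
'c': index 3 in ['d', 'a', 'b', 'c', 'e'] -> ['c', 'd', 'a', 'b', 'e']
'd': index 1 in ['c', 'd', 'a', 'b', 'e'] -> ['d', 'c', 'a', 'b', 'e']
'e': index 4 in ['d', 'c', 'a', 'b', 'e'] -> ['e', 'd', 'c', 'a', 'b']
'd': index 1 in ['e', 'd', 'c', 'a', 'b'] -> ['d', 'e', 'c', 'a', 'b']
'e': index 1 in ['d', 'e', 'c', 'a', 'b'] -> ['e', 'd', 'c', 'a', 'b']
'b': index 4 in ['e', 'd', 'c', 'a', 'b'] -> ['b', 'e', 'd', 'c', 'a']


Output: [0, 3, 3, 1, 4, 1, 1, 4]


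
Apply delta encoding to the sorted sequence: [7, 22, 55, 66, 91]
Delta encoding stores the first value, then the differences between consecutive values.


First value: 7
Deltas:
  22 - 7 = 15
  55 - 22 = 33
  66 - 55 = 11
  91 - 66 = 25


Delta encoded: [7, 15, 33, 11, 25]


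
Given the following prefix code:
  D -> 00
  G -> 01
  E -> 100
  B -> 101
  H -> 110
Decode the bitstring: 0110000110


Decoding step by step:
Bits 01 -> G
Bits 100 -> E
Bits 00 -> D
Bits 110 -> H


Decoded message: GEDH


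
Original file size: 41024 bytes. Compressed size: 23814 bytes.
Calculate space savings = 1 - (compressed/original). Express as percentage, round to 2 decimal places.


ratio = compressed/original = 23814/41024 = 0.580489
savings = 1 - ratio = 1 - 0.580489 = 0.419511
as a percentage: 0.419511 * 100 = 41.95%

Space savings = 1 - 23814/41024 = 41.95%


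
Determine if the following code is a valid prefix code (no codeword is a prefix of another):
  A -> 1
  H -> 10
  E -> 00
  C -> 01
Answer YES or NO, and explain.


Checking each pair (does one codeword prefix another?):
  A='1' vs H='10': prefix -- VIOLATION

NO -- this is NOT a valid prefix code. A (1) is a prefix of H (10).


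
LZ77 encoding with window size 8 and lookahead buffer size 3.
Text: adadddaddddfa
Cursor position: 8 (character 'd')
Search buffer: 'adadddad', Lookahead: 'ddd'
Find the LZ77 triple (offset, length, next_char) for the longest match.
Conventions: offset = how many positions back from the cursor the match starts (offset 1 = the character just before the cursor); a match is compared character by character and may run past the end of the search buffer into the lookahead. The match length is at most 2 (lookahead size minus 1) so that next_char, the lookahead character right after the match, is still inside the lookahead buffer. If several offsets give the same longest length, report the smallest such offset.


Try each offset into the search buffer:
  offset=1 (pos 7, char 'd'): match length 2
  offset=2 (pos 6, char 'a'): match length 0
  offset=3 (pos 5, char 'd'): match length 1
  offset=4 (pos 4, char 'd'): match length 2
  offset=5 (pos 3, char 'd'): match length 2
  offset=6 (pos 2, char 'a'): match length 0
  offset=7 (pos 1, char 'd'): match length 1
  offset=8 (pos 0, char 'a'): match length 0
Longest match has length 2, found at offsets 1, 4, 5; take the smallest, offset 1.
next_char = character at position 8 + 2 = 10 -> 'd'

Best match: offset=1, length=2 (matching 'dd' starting at position 7)
LZ77 triple: (1, 2, 'd')


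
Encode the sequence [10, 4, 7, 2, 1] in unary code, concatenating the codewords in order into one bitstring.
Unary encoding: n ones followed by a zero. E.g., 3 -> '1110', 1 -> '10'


Encode each number as n ones followed by a terminating 0:
  10 -> 11111111110 (11 bits)
  4 -> 11110 (5 bits)
  7 -> 11111110 (8 bits)
  2 -> 110 (3 bits)
  1 -> 10 (2 bits)
Total length = 11 + 5 + 8 + 3 + 2 = 29 bits.

Unary([10, 4, 7, 2, 1]) = 11111111110111101111111011010 (29 bits)


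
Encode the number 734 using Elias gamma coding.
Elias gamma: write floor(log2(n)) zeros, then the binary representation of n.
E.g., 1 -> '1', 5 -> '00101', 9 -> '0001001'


num_bits = floor(log2(734)) + 1 = 10
leading_zeros = num_bits - 1 = 9
binary(734) = 1011011110

Elias gamma(734) = '000000000' + '1011011110' = 0000000001011011110 (19 bits)


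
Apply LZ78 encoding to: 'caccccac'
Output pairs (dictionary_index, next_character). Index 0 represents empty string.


LZ78 encoding steps:
Dictionary: {0: ''}
Step 1: w='' (idx 0), next='c' -> output (0, 'c'), add 'c' as idx 1
Step 2: w='' (idx 0), next='a' -> output (0, 'a'), add 'a' as idx 2
Step 3: w='c' (idx 1), next='c' -> output (1, 'c'), add 'cc' as idx 3
Step 4: w='cc' (idx 3), next='a' -> output (3, 'a'), add 'cca' as idx 4
Step 5: w='c' (idx 1), end of input -> output (1, '')


Encoded: [(0, 'c'), (0, 'a'), (1, 'c'), (3, 'a'), (1, '')]


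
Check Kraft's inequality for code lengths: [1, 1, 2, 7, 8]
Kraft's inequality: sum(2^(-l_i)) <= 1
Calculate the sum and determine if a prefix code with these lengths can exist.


Sum = 2^(-1) + 2^(-1) + 2^(-2) + 2^(-7) + 2^(-8)
    = 0.5 + 0.5 + 0.25 + 0.0078125 + 0.00390625
    = 323/256 = 1.26171875
Since 1.26171875 > 1, Kraft's inequality is NOT satisfied.
A prefix code with these lengths CANNOT exist.

Kraft sum = 1.26171875. Not satisfied.


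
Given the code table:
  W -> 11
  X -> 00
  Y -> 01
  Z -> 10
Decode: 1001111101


Decoding:
10 -> Z
01 -> Y
11 -> W
11 -> W
01 -> Y


Result: ZYWWY


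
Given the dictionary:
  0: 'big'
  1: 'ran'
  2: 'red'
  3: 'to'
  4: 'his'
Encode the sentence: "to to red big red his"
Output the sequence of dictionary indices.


Look up each word in the dictionary:
  'to' -> 3
  'to' -> 3
  'red' -> 2
  'big' -> 0
  'red' -> 2
  'his' -> 4

Encoded: [3, 3, 2, 0, 2, 4]


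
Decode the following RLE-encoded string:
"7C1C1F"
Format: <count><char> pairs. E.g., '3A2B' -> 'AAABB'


Expanding each <count><char> pair:
  7C -> 'CCCCCCC'
  1C -> 'C'
  1F -> 'F'

Decoded = CCCCCCCCF


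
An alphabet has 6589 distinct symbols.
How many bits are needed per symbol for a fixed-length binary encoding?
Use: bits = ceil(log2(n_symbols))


log2(6589) = 12.6858
Bracket: 2^12 = 4096 < 6589 <= 2^13 = 8192
So ceil(log2(6589)) = 13

bits = ceil(log2(6589)) = ceil(12.6858) = 13 bits


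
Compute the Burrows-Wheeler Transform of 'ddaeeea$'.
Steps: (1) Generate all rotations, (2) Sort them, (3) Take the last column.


Rotations (sorted):
  0: $ddaeeea -> last char: a
  1: a$ddaeee -> last char: e
  2: aeeea$dd -> last char: d
  3: daeeea$d -> last char: d
  4: ddaeeea$ -> last char: $
  5: ea$ddaee -> last char: e
  6: eea$ddae -> last char: e
  7: eeea$dda -> last char: a


BWT = aedd$eea


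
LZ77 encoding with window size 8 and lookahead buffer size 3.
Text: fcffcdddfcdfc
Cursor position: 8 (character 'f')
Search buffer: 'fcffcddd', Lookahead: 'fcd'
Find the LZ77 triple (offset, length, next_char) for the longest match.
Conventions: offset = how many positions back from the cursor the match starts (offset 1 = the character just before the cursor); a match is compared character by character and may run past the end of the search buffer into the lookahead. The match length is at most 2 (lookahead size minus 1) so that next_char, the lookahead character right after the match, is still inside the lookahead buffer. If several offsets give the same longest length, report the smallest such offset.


Try each offset into the search buffer:
  offset=1 (pos 7, char 'd'): match length 0
  offset=2 (pos 6, char 'd'): match length 0
  offset=3 (pos 5, char 'd'): match length 0
  offset=4 (pos 4, char 'c'): match length 0
  offset=5 (pos 3, char 'f'): match length 2
  offset=6 (pos 2, char 'f'): match length 1
  offset=7 (pos 1, char 'c'): match length 0
  offset=8 (pos 0, char 'f'): match length 2
Longest match has length 2, found at offsets 5, 8; take the smallest, offset 5.
next_char = character at position 8 + 2 = 10 -> 'd'

Best match: offset=5, length=2 (matching 'fc' starting at position 3)
LZ77 triple: (5, 2, 'd')


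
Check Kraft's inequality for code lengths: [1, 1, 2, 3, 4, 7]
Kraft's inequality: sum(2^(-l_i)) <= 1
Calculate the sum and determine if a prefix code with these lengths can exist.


Sum = 2^(-1) + 2^(-1) + 2^(-2) + 2^(-3) + 2^(-4) + 2^(-7)
    = 0.5 + 0.5 + 0.25 + 0.125 + 0.0625 + 0.0078125
    = 185/128 = 1.4453125
Since 1.4453125 > 1, Kraft's inequality is NOT satisfied.
A prefix code with these lengths CANNOT exist.

Kraft sum = 1.4453125. Not satisfied.


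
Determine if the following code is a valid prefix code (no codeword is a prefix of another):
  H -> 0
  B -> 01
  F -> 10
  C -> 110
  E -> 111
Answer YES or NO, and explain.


Checking each pair (does one codeword prefix another?):
  H='0' vs B='01': prefix -- VIOLATION

NO -- this is NOT a valid prefix code. H (0) is a prefix of B (01).


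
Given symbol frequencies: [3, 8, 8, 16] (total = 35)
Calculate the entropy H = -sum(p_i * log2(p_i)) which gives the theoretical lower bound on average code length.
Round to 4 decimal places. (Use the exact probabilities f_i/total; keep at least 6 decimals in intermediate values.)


Per-symbol terms -p_i * log2(p_i) with p_i = f_i/35:
  p = 3/35 = 0.085714: log2(p) = -3.544321, -p*log2(p) = 0.303799
  p = 8/35 = 0.228571: log2(p) = -2.129283, -p*log2(p) = 0.486693
  p = 8/35 = 0.228571: log2(p) = -2.129283, -p*log2(p) = 0.486693
  p = 16/35 = 0.457143: log2(p) = -1.129283, -p*log2(p) = 0.516244
H = 0.303799 + 0.486693 + 0.486693 + 0.516244 = 1.793429

H = 1.7934 bits/symbol


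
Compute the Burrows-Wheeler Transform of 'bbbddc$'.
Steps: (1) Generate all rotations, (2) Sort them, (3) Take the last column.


Rotations (sorted):
  0: $bbbddc -> last char: c
  1: bbbddc$ -> last char: $
  2: bbddc$b -> last char: b
  3: bddc$bb -> last char: b
  4: c$bbbdd -> last char: d
  5: dc$bbbd -> last char: d
  6: ddc$bbb -> last char: b


BWT = c$bbddb


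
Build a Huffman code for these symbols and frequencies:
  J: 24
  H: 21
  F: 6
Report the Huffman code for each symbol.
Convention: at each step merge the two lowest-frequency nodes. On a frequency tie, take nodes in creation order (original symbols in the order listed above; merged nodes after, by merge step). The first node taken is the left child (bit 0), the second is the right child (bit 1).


Huffman tree construction:
Step 1: Merge F(6) + H(21) = 27
Step 2: Merge J(24) + (F+H)(27) = 51
Read each symbol's code off the tree from the root (left child = 0, right child = 1).

Codes:
  J: 0 (length 1)
  H: 11 (length 2)
  F: 10 (length 2)
Average code length: 78/51 = 1.5294 bits/symbol


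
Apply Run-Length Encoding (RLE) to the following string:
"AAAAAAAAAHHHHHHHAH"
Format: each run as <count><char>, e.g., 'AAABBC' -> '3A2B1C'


Scanning runs left to right:
  i=0: run of 'A' x 9 -> '9A'
  i=9: run of 'H' x 7 -> '7H'
  i=16: run of 'A' x 1 -> '1A'
  i=17: run of 'H' x 1 -> '1H'

RLE = 9A7H1A1H


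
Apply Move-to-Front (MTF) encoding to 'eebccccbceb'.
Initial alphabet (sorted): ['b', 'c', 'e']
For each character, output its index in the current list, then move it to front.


MTF encoding:
'e': index 2 in ['b', 'c', 'e'] -> ['e', 'b', 'c']
'e': index 0 in ['e', 'b', 'c'] -> ['e', 'b', 'c']
'b': index 1 in ['e', 'b', 'c'] -> ['b', 'e', 'c']
'c': index 2 in ['b', 'e', 'c'] -> ['c', 'b', 'e']
'c': index 0 in ['c', 'b', 'e'] -> ['c', 'b', 'e']
'c': index 0 in ['c', 'b', 'e'] -> ['c', 'b', 'e']
'c': index 0 in ['c', 'b', 'e'] -> ['c', 'b', 'e']
'b': index 1 in ['c', 'b', 'e'] -> ['b', 'c', 'e']
'c': index 1 in ['b', 'c', 'e'] -> ['c', 'b', 'e']
'e': index 2 in ['c', 'b', 'e'] -> ['e', 'c', 'b']
'b': index 2 in ['e', 'c', 'b'] -> ['b', 'e', 'c']


Output: [2, 0, 1, 2, 0, 0, 0, 1, 1, 2, 2]


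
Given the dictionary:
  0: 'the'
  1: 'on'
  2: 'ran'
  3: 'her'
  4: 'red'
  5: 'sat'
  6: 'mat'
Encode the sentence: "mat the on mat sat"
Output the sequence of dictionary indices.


Look up each word in the dictionary:
  'mat' -> 6
  'the' -> 0
  'on' -> 1
  'mat' -> 6
  'sat' -> 5

Encoded: [6, 0, 1, 6, 5]


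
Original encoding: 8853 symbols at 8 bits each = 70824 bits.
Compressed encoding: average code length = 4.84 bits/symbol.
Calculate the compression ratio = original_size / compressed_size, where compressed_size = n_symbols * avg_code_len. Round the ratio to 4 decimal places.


original_size = n_symbols * orig_bits = 8853 * 8 = 70824 bits
compressed_size = n_symbols * avg_code_len = 8853 * 4.84 = 42848.52 bits
ratio = original_size / compressed_size = 70824 / 42848.52 = 1.6529

Compression ratio = 1.6529


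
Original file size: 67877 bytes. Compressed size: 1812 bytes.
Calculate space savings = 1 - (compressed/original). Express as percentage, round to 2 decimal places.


ratio = compressed/original = 1812/67877 = 0.026695
savings = 1 - ratio = 1 - 0.026695 = 0.973305
as a percentage: 0.973305 * 100 = 97.33%

Space savings = 1 - 1812/67877 = 97.33%


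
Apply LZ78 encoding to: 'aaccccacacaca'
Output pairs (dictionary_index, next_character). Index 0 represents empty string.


LZ78 encoding steps:
Dictionary: {0: ''}
Step 1: w='' (idx 0), next='a' -> output (0, 'a'), add 'a' as idx 1
Step 2: w='a' (idx 1), next='c' -> output (1, 'c'), add 'ac' as idx 2
Step 3: w='' (idx 0), next='c' -> output (0, 'c'), add 'c' as idx 3
Step 4: w='c' (idx 3), next='c' -> output (3, 'c'), add 'cc' as idx 4
Step 5: w='ac' (idx 2), next='a' -> output (2, 'a'), add 'aca' as idx 5
Step 6: w='c' (idx 3), next='a' -> output (3, 'a'), add 'ca' as idx 6
Step 7: w='ca' (idx 6), end of input -> output (6, '')


Encoded: [(0, 'a'), (1, 'c'), (0, 'c'), (3, 'c'), (2, 'a'), (3, 'a'), (6, '')]


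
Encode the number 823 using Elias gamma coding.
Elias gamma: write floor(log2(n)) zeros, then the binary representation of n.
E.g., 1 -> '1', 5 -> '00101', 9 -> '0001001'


num_bits = floor(log2(823)) + 1 = 10
leading_zeros = num_bits - 1 = 9
binary(823) = 1100110111

Elias gamma(823) = '000000000' + '1100110111' = 0000000001100110111 (19 bits)


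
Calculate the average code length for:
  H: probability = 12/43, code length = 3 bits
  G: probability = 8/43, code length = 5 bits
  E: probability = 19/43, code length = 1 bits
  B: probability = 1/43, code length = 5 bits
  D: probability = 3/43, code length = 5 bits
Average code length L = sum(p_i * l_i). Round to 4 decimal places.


Weighted contributions p_i * l_i:
  H: (12/43) * 3 = 36/43
  G: (8/43) * 5 = 40/43
  E: (19/43) * 1 = 19/43
  B: (1/43) * 5 = 5/43
  D: (3/43) * 5 = 15/43
Sum = (36 + 40 + 19 + 5 + 15)/43 = 115/43

L = 115/43 = 2.6744 bits/symbol


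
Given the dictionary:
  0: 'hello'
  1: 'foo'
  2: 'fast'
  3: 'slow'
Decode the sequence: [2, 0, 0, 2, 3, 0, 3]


Look up each index in the dictionary:
  2 -> 'fast'
  0 -> 'hello'
  0 -> 'hello'
  2 -> 'fast'
  3 -> 'slow'
  0 -> 'hello'
  3 -> 'slow'

Decoded: "fast hello hello fast slow hello slow"


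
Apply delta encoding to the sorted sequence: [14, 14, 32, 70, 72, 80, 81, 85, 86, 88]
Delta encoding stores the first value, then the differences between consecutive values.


First value: 14
Deltas:
  14 - 14 = 0
  32 - 14 = 18
  70 - 32 = 38
  72 - 70 = 2
  80 - 72 = 8
  81 - 80 = 1
  85 - 81 = 4
  86 - 85 = 1
  88 - 86 = 2


Delta encoded: [14, 0, 18, 38, 2, 8, 1, 4, 1, 2]


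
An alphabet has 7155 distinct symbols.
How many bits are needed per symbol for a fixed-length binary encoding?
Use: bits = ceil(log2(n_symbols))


log2(7155) = 12.8047
Bracket: 2^12 = 4096 < 7155 <= 2^13 = 8192
So ceil(log2(7155)) = 13

bits = ceil(log2(7155)) = ceil(12.8047) = 13 bits


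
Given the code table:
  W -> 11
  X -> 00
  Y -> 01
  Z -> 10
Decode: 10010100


Decoding:
10 -> Z
01 -> Y
01 -> Y
00 -> X


Result: ZYYX


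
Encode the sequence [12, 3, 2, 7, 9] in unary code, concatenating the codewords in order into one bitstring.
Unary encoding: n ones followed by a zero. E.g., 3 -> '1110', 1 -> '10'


Encode each number as n ones followed by a terminating 0:
  12 -> 1111111111110 (13 bits)
  3 -> 1110 (4 bits)
  2 -> 110 (3 bits)
  7 -> 11111110 (8 bits)
  9 -> 1111111110 (10 bits)
Total length = 13 + 4 + 3 + 8 + 10 = 38 bits.

Unary([12, 3, 2, 7, 9]) = 11111111111101110110111111101111111110 (38 bits)


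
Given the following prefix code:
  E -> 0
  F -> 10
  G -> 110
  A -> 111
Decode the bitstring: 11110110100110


Decoding step by step:
Bits 111 -> A
Bits 10 -> F
Bits 110 -> G
Bits 10 -> F
Bits 0 -> E
Bits 110 -> G


Decoded message: AFGFEG


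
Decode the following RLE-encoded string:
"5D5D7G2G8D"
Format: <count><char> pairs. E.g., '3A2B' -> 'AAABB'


Expanding each <count><char> pair:
  5D -> 'DDDDD'
  5D -> 'DDDDD'
  7G -> 'GGGGGGG'
  2G -> 'GG'
  8D -> 'DDDDDDDD'

Decoded = DDDDDDDDDDGGGGGGGGGDDDDDDDD


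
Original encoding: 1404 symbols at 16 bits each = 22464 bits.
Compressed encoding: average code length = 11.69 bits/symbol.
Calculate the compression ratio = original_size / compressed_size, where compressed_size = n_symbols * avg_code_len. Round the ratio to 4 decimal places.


original_size = n_symbols * orig_bits = 1404 * 16 = 22464 bits
compressed_size = n_symbols * avg_code_len = 1404 * 11.69 = 16412.76 bits
ratio = original_size / compressed_size = 22464 / 16412.76 = 1.3687

Compression ratio = 1.3687


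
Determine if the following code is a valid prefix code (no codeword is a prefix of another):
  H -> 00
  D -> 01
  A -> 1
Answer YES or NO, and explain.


Checking each pair (does one codeword prefix another?):
  H='00' vs D='01': no prefix
  H='00' vs A='1': no prefix
  D='01' vs H='00': no prefix
  D='01' vs A='1': no prefix
  A='1' vs H='00': no prefix
  A='1' vs D='01': no prefix
No violation found over all pairs.

YES -- this is a valid prefix code. No codeword is a prefix of any other codeword.


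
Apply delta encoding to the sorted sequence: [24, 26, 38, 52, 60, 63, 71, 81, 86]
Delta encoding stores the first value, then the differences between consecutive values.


First value: 24
Deltas:
  26 - 24 = 2
  38 - 26 = 12
  52 - 38 = 14
  60 - 52 = 8
  63 - 60 = 3
  71 - 63 = 8
  81 - 71 = 10
  86 - 81 = 5


Delta encoded: [24, 2, 12, 14, 8, 3, 8, 10, 5]


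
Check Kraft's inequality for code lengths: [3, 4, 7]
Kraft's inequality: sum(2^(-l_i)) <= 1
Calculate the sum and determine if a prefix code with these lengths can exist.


Sum = 2^(-3) + 2^(-4) + 2^(-7)
    = 0.125 + 0.0625 + 0.0078125
    = 25/128 = 0.1953125
Since 0.1953125 <= 1, Kraft's inequality IS satisfied.
A prefix code with these lengths CAN exist.

Kraft sum = 0.1953125. Satisfied.


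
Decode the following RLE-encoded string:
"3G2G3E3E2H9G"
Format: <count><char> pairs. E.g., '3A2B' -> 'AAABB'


Expanding each <count><char> pair:
  3G -> 'GGG'
  2G -> 'GG'
  3E -> 'EEE'
  3E -> 'EEE'
  2H -> 'HH'
  9G -> 'GGGGGGGGG'

Decoded = GGGGGEEEEEEHHGGGGGGGGG


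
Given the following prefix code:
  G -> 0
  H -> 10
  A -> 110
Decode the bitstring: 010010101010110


Decoding step by step:
Bits 0 -> G
Bits 10 -> H
Bits 0 -> G
Bits 10 -> H
Bits 10 -> H
Bits 10 -> H
Bits 10 -> H
Bits 110 -> A


Decoded message: GHGHHHHA


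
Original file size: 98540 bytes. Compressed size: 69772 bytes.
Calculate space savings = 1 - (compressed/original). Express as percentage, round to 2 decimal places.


ratio = compressed/original = 69772/98540 = 0.708058
savings = 1 - ratio = 1 - 0.708058 = 0.291942
as a percentage: 0.291942 * 100 = 29.19%

Space savings = 1 - 69772/98540 = 29.19%


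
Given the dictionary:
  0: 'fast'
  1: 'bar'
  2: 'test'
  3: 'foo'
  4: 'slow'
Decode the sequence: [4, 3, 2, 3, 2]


Look up each index in the dictionary:
  4 -> 'slow'
  3 -> 'foo'
  2 -> 'test'
  3 -> 'foo'
  2 -> 'test'

Decoded: "slow foo test foo test"


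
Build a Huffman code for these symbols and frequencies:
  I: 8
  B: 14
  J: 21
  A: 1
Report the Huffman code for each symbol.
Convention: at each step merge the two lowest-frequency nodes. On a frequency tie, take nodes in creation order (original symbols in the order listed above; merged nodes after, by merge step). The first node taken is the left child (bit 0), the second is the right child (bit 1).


Huffman tree construction:
Step 1: Merge A(1) + I(8) = 9
Step 2: Merge (A+I)(9) + B(14) = 23
Step 3: Merge J(21) + ((A+I)+B)(23) = 44
Read each symbol's code off the tree from the root (left child = 0, right child = 1).

Codes:
  I: 101 (length 3)
  B: 11 (length 2)
  J: 0 (length 1)
  A: 100 (length 3)
Average code length: 76/44 = 1.7273 bits/symbol


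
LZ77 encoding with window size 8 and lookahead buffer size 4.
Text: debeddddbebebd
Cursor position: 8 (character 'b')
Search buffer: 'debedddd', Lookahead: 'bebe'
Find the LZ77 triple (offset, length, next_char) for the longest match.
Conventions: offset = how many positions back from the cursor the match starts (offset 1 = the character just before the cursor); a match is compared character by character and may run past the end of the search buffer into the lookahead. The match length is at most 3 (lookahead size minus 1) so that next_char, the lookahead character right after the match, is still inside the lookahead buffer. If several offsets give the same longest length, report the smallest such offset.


Try each offset into the search buffer:
  offset=1 (pos 7, char 'd'): match length 0
  offset=2 (pos 6, char 'd'): match length 0
  offset=3 (pos 5, char 'd'): match length 0
  offset=4 (pos 4, char 'd'): match length 0
  offset=5 (pos 3, char 'e'): match length 0
  offset=6 (pos 2, char 'b'): match length 2
  offset=7 (pos 1, char 'e'): match length 0
  offset=8 (pos 0, char 'd'): match length 0
Longest match has length 2 at offset 6.
next_char = character at position 8 + 2 = 10 -> 'b'

Best match: offset=6, length=2 (matching 'be' starting at position 2)
LZ77 triple: (6, 2, 'b')


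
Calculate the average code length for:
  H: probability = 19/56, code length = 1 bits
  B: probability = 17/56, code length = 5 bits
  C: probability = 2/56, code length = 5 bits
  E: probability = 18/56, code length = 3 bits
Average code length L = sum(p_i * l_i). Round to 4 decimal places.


Weighted contributions p_i * l_i:
  H: (19/56) * 1 = 19/56
  B: (17/56) * 5 = 85/56
  C: (2/56) * 5 = 10/56
  E: (18/56) * 3 = 54/56
Sum = (19 + 85 + 10 + 54)/56 = 168/56

L = 168/56 = 3.0000 bits/symbol


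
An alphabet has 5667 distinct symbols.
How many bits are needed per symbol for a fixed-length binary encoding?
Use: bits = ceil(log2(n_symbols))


log2(5667) = 12.4684
Bracket: 2^12 = 4096 < 5667 <= 2^13 = 8192
So ceil(log2(5667)) = 13

bits = ceil(log2(5667)) = ceil(12.4684) = 13 bits


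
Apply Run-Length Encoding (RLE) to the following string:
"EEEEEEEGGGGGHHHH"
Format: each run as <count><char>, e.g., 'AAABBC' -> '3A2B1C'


Scanning runs left to right:
  i=0: run of 'E' x 7 -> '7E'
  i=7: run of 'G' x 5 -> '5G'
  i=12: run of 'H' x 4 -> '4H'

RLE = 7E5G4H


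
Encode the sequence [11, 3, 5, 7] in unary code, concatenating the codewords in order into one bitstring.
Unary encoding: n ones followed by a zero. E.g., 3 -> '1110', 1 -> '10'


Encode each number as n ones followed by a terminating 0:
  11 -> 111111111110 (12 bits)
  3 -> 1110 (4 bits)
  5 -> 111110 (6 bits)
  7 -> 11111110 (8 bits)
Total length = 12 + 4 + 6 + 8 = 30 bits.

Unary([11, 3, 5, 7]) = 111111111110111011111011111110 (30 bits)


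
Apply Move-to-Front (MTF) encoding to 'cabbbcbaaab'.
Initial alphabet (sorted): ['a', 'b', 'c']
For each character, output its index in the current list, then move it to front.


MTF encoding:
'c': index 2 in ['a', 'b', 'c'] -> ['c', 'a', 'b']
'a': index 1 in ['c', 'a', 'b'] -> ['a', 'c', 'b']
'b': index 2 in ['a', 'c', 'b'] -> ['b', 'a', 'c']
'b': index 0 in ['b', 'a', 'c'] -> ['b', 'a', 'c']
'b': index 0 in ['b', 'a', 'c'] -> ['b', 'a', 'c']
'c': index 2 in ['b', 'a', 'c'] -> ['c', 'b', 'a']
'b': index 1 in ['c', 'b', 'a'] -> ['b', 'c', 'a']
'a': index 2 in ['b', 'c', 'a'] -> ['a', 'b', 'c']
'a': index 0 in ['a', 'b', 'c'] -> ['a', 'b', 'c']
'a': index 0 in ['a', 'b', 'c'] -> ['a', 'b', 'c']
'b': index 1 in ['a', 'b', 'c'] -> ['b', 'a', 'c']


Output: [2, 1, 2, 0, 0, 2, 1, 2, 0, 0, 1]


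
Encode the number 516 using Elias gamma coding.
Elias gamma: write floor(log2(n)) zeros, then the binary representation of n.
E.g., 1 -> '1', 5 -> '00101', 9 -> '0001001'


num_bits = floor(log2(516)) + 1 = 10
leading_zeros = num_bits - 1 = 9
binary(516) = 1000000100

Elias gamma(516) = '000000000' + '1000000100' = 0000000001000000100 (19 bits)


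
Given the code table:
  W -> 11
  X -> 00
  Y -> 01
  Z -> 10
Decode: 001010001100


Decoding:
00 -> X
10 -> Z
10 -> Z
00 -> X
11 -> W
00 -> X


Result: XZZXWX


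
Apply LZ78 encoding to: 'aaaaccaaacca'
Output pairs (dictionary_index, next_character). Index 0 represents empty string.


LZ78 encoding steps:
Dictionary: {0: ''}
Step 1: w='' (idx 0), next='a' -> output (0, 'a'), add 'a' as idx 1
Step 2: w='a' (idx 1), next='a' -> output (1, 'a'), add 'aa' as idx 2
Step 3: w='a' (idx 1), next='c' -> output (1, 'c'), add 'ac' as idx 3
Step 4: w='' (idx 0), next='c' -> output (0, 'c'), add 'c' as idx 4
Step 5: w='aa' (idx 2), next='a' -> output (2, 'a'), add 'aaa' as idx 5
Step 6: w='c' (idx 4), next='c' -> output (4, 'c'), add 'cc' as idx 6
Step 7: w='a' (idx 1), end of input -> output (1, '')


Encoded: [(0, 'a'), (1, 'a'), (1, 'c'), (0, 'c'), (2, 'a'), (4, 'c'), (1, '')]


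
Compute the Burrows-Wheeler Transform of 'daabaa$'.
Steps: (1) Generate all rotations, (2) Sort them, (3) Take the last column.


Rotations (sorted):
  0: $daabaa -> last char: a
  1: a$daaba -> last char: a
  2: aa$daab -> last char: b
  3: aabaa$d -> last char: d
  4: abaa$da -> last char: a
  5: baa$daa -> last char: a
  6: daabaa$ -> last char: $


BWT = aabdaa$


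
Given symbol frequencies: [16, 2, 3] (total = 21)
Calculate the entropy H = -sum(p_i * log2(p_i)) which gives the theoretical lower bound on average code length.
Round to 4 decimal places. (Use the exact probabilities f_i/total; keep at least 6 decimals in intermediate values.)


Per-symbol terms -p_i * log2(p_i) with p_i = f_i/21:
  p = 16/21 = 0.761905: log2(p) = -0.392317, -p*log2(p) = 0.298909
  p = 2/21 = 0.095238: log2(p) = -3.392317, -p*log2(p) = 0.323078
  p = 3/21 = 0.142857: log2(p) = -2.807355, -p*log2(p) = 0.401051
H = 0.298909 + 0.323078 + 0.401051 = 1.023038

H = 1.023 bits/symbol


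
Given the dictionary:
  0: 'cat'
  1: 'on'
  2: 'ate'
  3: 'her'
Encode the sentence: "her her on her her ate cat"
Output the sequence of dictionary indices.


Look up each word in the dictionary:
  'her' -> 3
  'her' -> 3
  'on' -> 1
  'her' -> 3
  'her' -> 3
  'ate' -> 2
  'cat' -> 0

Encoded: [3, 3, 1, 3, 3, 2, 0]


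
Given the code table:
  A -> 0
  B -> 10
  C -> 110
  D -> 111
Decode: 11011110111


Decoding:
110 -> C
111 -> D
10 -> B
111 -> D


Result: CDBD


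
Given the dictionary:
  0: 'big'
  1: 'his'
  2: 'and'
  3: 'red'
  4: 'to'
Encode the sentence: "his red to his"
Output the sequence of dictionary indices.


Look up each word in the dictionary:
  'his' -> 1
  'red' -> 3
  'to' -> 4
  'his' -> 1

Encoded: [1, 3, 4, 1]


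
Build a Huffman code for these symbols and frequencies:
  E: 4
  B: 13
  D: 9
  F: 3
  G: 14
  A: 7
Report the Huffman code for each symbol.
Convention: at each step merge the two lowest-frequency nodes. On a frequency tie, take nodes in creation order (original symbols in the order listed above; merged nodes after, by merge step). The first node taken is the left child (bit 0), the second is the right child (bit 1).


Huffman tree construction:
Step 1: Merge F(3) + E(4) = 7
Step 2: Merge A(7) + (F+E)(7) = 14
Step 3: Merge D(9) + B(13) = 22
Step 4: Merge G(14) + (A+(F+E))(14) = 28
Step 5: Merge (D+B)(22) + (G+(A+(F+E)))(28) = 50
Read each symbol's code off the tree from the root (left child = 0, right child = 1).

Codes:
  E: 1111 (length 4)
  B: 01 (length 2)
  D: 00 (length 2)
  F: 1110 (length 4)
  G: 10 (length 2)
  A: 110 (length 3)
Average code length: 121/50 = 2.4200 bits/symbol


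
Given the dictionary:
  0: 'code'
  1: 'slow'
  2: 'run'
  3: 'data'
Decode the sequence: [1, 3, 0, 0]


Look up each index in the dictionary:
  1 -> 'slow'
  3 -> 'data'
  0 -> 'code'
  0 -> 'code'

Decoded: "slow data code code"


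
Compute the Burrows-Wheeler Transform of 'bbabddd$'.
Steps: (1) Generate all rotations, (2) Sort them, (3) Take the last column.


Rotations (sorted):
  0: $bbabddd -> last char: d
  1: abddd$bb -> last char: b
  2: babddd$b -> last char: b
  3: bbabddd$ -> last char: $
  4: bddd$bba -> last char: a
  5: d$bbabdd -> last char: d
  6: dd$bbabd -> last char: d
  7: ddd$bbab -> last char: b


BWT = dbb$addb


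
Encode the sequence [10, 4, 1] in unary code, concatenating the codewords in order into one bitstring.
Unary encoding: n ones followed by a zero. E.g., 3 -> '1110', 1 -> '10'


Encode each number as n ones followed by a terminating 0:
  10 -> 11111111110 (11 bits)
  4 -> 11110 (5 bits)
  1 -> 10 (2 bits)
Total length = 11 + 5 + 2 = 18 bits.

Unary([10, 4, 1]) = 111111111101111010 (18 bits)


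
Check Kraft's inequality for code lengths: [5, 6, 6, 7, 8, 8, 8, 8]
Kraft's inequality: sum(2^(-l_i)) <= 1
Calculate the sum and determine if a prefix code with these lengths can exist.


Sum = 2^(-5) + 2^(-6) + 2^(-6) + 2^(-7) + 2^(-8) + 2^(-8) + 2^(-8) + 2^(-8)
    = 0.03125 + 0.015625 + 0.015625 + 0.0078125 + 0.00390625 + 0.00390625 + 0.00390625 + 0.00390625
    = 22/256 = 0.0859375
Since 0.0859375 <= 1, Kraft's inequality IS satisfied.
A prefix code with these lengths CAN exist.

Kraft sum = 0.0859375. Satisfied.


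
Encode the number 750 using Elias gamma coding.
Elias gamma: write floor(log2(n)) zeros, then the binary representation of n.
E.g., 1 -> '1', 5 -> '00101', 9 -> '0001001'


num_bits = floor(log2(750)) + 1 = 10
leading_zeros = num_bits - 1 = 9
binary(750) = 1011101110

Elias gamma(750) = '000000000' + '1011101110' = 0000000001011101110 (19 bits)


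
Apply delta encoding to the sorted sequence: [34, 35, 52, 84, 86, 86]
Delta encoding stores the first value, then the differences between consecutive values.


First value: 34
Deltas:
  35 - 34 = 1
  52 - 35 = 17
  84 - 52 = 32
  86 - 84 = 2
  86 - 86 = 0


Delta encoded: [34, 1, 17, 32, 2, 0]


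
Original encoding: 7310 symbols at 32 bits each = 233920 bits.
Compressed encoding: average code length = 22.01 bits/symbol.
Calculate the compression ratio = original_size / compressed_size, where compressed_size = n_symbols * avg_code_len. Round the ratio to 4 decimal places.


original_size = n_symbols * orig_bits = 7310 * 32 = 233920 bits
compressed_size = n_symbols * avg_code_len = 7310 * 22.01 = 160893.1 bits
ratio = original_size / compressed_size = 233920 / 160893.1 = 1.4539

Compression ratio = 1.4539


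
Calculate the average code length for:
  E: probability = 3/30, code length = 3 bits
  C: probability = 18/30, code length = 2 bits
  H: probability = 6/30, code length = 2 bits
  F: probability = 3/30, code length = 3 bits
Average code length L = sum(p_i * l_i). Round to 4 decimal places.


Weighted contributions p_i * l_i:
  E: (3/30) * 3 = 9/30
  C: (18/30) * 2 = 36/30
  H: (6/30) * 2 = 12/30
  F: (3/30) * 3 = 9/30
Sum = (9 + 36 + 12 + 9)/30 = 66/30

L = 66/30 = 2.2000 bits/symbol


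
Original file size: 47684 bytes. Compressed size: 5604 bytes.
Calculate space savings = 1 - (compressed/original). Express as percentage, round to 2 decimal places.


ratio = compressed/original = 5604/47684 = 0.117524
savings = 1 - ratio = 1 - 0.117524 = 0.882476
as a percentage: 0.882476 * 100 = 88.25%

Space savings = 1 - 5604/47684 = 88.25%


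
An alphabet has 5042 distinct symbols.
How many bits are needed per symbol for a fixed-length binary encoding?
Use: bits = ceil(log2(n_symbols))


log2(5042) = 12.2998
Bracket: 2^12 = 4096 < 5042 <= 2^13 = 8192
So ceil(log2(5042)) = 13

bits = ceil(log2(5042)) = ceil(12.2998) = 13 bits


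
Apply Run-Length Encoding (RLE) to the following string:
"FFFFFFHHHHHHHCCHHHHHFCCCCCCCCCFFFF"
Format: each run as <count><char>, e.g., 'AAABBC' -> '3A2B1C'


Scanning runs left to right:
  i=0: run of 'F' x 6 -> '6F'
  i=6: run of 'H' x 7 -> '7H'
  i=13: run of 'C' x 2 -> '2C'
  i=15: run of 'H' x 5 -> '5H'
  i=20: run of 'F' x 1 -> '1F'
  i=21: run of 'C' x 9 -> '9C'
  i=30: run of 'F' x 4 -> '4F'

RLE = 6F7H2C5H1F9C4F


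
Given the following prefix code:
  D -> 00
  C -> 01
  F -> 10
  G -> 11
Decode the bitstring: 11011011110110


Decoding step by step:
Bits 11 -> G
Bits 01 -> C
Bits 10 -> F
Bits 11 -> G
Bits 11 -> G
Bits 01 -> C
Bits 10 -> F


Decoded message: GCFGGCF


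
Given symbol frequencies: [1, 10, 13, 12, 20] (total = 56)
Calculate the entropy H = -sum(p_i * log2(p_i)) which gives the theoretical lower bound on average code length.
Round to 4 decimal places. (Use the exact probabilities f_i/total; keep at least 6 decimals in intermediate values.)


Per-symbol terms -p_i * log2(p_i) with p_i = f_i/56:
  p = 1/56 = 0.017857: log2(p) = -5.807355, -p*log2(p) = 0.103703
  p = 10/56 = 0.178571: log2(p) = -2.485427, -p*log2(p) = 0.443826
  p = 13/56 = 0.232143: log2(p) = -2.106915, -p*log2(p) = 0.489105
  p = 12/56 = 0.214286: log2(p) = -2.222392, -p*log2(p) = 0.476227
  p = 20/56 = 0.357143: log2(p) = -1.485427, -p*log2(p) = 0.530510
H = 0.103703 + 0.443826 + 0.489105 + 0.476227 + 0.530510 = 2.043371

H = 2.0434 bits/symbol


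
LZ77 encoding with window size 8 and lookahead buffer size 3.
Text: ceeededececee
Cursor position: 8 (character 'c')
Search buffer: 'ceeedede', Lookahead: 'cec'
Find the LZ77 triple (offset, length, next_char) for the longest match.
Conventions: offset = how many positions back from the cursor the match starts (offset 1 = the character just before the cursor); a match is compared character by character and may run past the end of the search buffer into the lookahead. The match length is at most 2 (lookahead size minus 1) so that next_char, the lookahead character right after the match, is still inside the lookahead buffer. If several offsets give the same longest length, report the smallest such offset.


Try each offset into the search buffer:
  offset=1 (pos 7, char 'e'): match length 0
  offset=2 (pos 6, char 'd'): match length 0
  offset=3 (pos 5, char 'e'): match length 0
  offset=4 (pos 4, char 'd'): match length 0
  offset=5 (pos 3, char 'e'): match length 0
  offset=6 (pos 2, char 'e'): match length 0
  offset=7 (pos 1, char 'e'): match length 0
  offset=8 (pos 0, char 'c'): match length 2
Longest match has length 2 at offset 8.
next_char = character at position 8 + 2 = 10 -> 'c'

Best match: offset=8, length=2 (matching 'ce' starting at position 0)
LZ77 triple: (8, 2, 'c')


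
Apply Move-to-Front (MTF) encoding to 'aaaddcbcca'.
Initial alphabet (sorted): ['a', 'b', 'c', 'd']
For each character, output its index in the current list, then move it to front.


MTF encoding:
'a': index 0 in ['a', 'b', 'c', 'd'] -> ['a', 'b', 'c', 'd']
'a': index 0 in ['a', 'b', 'c', 'd'] -> ['a', 'b', 'c', 'd']
'a': index 0 in ['a', 'b', 'c', 'd'] -> ['a', 'b', 'c', 'd']
'd': index 3 in ['a', 'b', 'c', 'd'] -> ['d', 'a', 'b', 'c']
'd': index 0 in ['d', 'a', 'b', 'c'] -> ['d', 'a', 'b', 'c']
'c': index 3 in ['d', 'a', 'b', 'c'] -> ['c', 'd', 'a', 'b']
'b': index 3 in ['c', 'd', 'a', 'b'] -> ['b', 'c', 'd', 'a']
'c': index 1 in ['b', 'c', 'd', 'a'] -> ['c', 'b', 'd', 'a']
'c': index 0 in ['c', 'b', 'd', 'a'] -> ['c', 'b', 'd', 'a']
'a': index 3 in ['c', 'b', 'd', 'a'] -> ['a', 'c', 'b', 'd']


Output: [0, 0, 0, 3, 0, 3, 3, 1, 0, 3]


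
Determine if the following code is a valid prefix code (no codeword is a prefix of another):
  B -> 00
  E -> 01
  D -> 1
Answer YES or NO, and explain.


Checking each pair (does one codeword prefix another?):
  B='00' vs E='01': no prefix
  B='00' vs D='1': no prefix
  E='01' vs B='00': no prefix
  E='01' vs D='1': no prefix
  D='1' vs B='00': no prefix
  D='1' vs E='01': no prefix
No violation found over all pairs.

YES -- this is a valid prefix code. No codeword is a prefix of any other codeword.


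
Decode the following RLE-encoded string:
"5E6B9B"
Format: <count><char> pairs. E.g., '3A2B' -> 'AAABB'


Expanding each <count><char> pair:
  5E -> 'EEEEE'
  6B -> 'BBBBBB'
  9B -> 'BBBBBBBBB'

Decoded = EEEEEBBBBBBBBBBBBBBB


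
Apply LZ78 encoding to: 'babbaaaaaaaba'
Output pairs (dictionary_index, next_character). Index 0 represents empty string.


LZ78 encoding steps:
Dictionary: {0: ''}
Step 1: w='' (idx 0), next='b' -> output (0, 'b'), add 'b' as idx 1
Step 2: w='' (idx 0), next='a' -> output (0, 'a'), add 'a' as idx 2
Step 3: w='b' (idx 1), next='b' -> output (1, 'b'), add 'bb' as idx 3
Step 4: w='a' (idx 2), next='a' -> output (2, 'a'), add 'aa' as idx 4
Step 5: w='aa' (idx 4), next='a' -> output (4, 'a'), add 'aaa' as idx 5
Step 6: w='aa' (idx 4), next='b' -> output (4, 'b'), add 'aab' as idx 6
Step 7: w='a' (idx 2), end of input -> output (2, '')


Encoded: [(0, 'b'), (0, 'a'), (1, 'b'), (2, 'a'), (4, 'a'), (4, 'b'), (2, '')]


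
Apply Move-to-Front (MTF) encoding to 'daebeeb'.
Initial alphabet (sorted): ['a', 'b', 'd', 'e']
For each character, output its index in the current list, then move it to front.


MTF encoding:
'd': index 2 in ['a', 'b', 'd', 'e'] -> ['d', 'a', 'b', 'e']
'a': index 1 in ['d', 'a', 'b', 'e'] -> ['a', 'd', 'b', 'e']
'e': index 3 in ['a', 'd', 'b', 'e'] -> ['e', 'a', 'd', 'b']
'b': index 3 in ['e', 'a', 'd', 'b'] -> ['b', 'e', 'a', 'd']
'e': index 1 in ['b', 'e', 'a', 'd'] -> ['e', 'b', 'a', 'd']
'e': index 0 in ['e', 'b', 'a', 'd'] -> ['e', 'b', 'a', 'd']
'b': index 1 in ['e', 'b', 'a', 'd'] -> ['b', 'e', 'a', 'd']


Output: [2, 1, 3, 3, 1, 0, 1]


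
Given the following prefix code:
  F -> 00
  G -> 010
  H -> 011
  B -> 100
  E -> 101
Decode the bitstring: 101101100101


Decoding step by step:
Bits 101 -> E
Bits 101 -> E
Bits 100 -> B
Bits 101 -> E


Decoded message: EEBE


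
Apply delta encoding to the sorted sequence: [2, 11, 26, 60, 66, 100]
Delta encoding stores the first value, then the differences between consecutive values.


First value: 2
Deltas:
  11 - 2 = 9
  26 - 11 = 15
  60 - 26 = 34
  66 - 60 = 6
  100 - 66 = 34


Delta encoded: [2, 9, 15, 34, 6, 34]


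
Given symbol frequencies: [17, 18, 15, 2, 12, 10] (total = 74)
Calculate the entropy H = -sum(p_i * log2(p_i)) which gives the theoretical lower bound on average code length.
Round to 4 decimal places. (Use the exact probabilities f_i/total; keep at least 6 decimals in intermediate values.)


Per-symbol terms -p_i * log2(p_i) with p_i = f_i/74:
  p = 17/74 = 0.229730: log2(p) = -2.121991, -p*log2(p) = 0.487484
  p = 18/74 = 0.243243: log2(p) = -2.039528, -p*log2(p) = 0.496101
  p = 15/74 = 0.202703: log2(p) = -2.302563, -p*log2(p) = 0.466736
  p = 2/74 = 0.027027: log2(p) = -5.209453, -p*log2(p) = 0.140796
  p = 12/74 = 0.162162: log2(p) = -2.624491, -p*log2(p) = 0.425593
  p = 10/74 = 0.135135: log2(p) = -2.887525, -p*log2(p) = 0.390206
H = 0.487484 + 0.496101 + 0.466736 + 0.140796 + 0.425593 + 0.390206 = 2.406916

H = 2.4069 bits/symbol


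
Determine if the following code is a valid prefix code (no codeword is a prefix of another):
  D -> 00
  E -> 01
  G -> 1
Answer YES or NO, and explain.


Checking each pair (does one codeword prefix another?):
  D='00' vs E='01': no prefix
  D='00' vs G='1': no prefix
  E='01' vs D='00': no prefix
  E='01' vs G='1': no prefix
  G='1' vs D='00': no prefix
  G='1' vs E='01': no prefix
No violation found over all pairs.

YES -- this is a valid prefix code. No codeword is a prefix of any other codeword.


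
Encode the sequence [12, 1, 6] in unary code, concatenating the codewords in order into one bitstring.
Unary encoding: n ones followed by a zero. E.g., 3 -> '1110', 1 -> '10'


Encode each number as n ones followed by a terminating 0:
  12 -> 1111111111110 (13 bits)
  1 -> 10 (2 bits)
  6 -> 1111110 (7 bits)
Total length = 13 + 2 + 7 = 22 bits.

Unary([12, 1, 6]) = 1111111111110101111110 (22 bits)
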